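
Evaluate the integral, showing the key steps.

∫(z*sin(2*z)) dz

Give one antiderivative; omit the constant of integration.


Step 1. Integrate ∫(z*sin(2*z)) dz by parts with u = z, dv = (sin(2*z)) dz, so v = -cos(2*z)/2: now -z*cos(2*z)/2 + ∫(cos(2*z)/2) dz.
Step 2. Evaluate the standard form: now -z*cos(2*z)/2 + sin(2*z)/4.
Answer: -z*cos(2*z)/2 + sin(2*z)/4.


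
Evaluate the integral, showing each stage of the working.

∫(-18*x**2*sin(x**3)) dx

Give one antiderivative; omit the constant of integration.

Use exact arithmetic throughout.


Step 1. Substitute u = x**3, turning ∫(-18*x**2*sin(x**3)) dx into ∫(-6*sin(u)) du: now ∫(-6*sin(u)) du.
Step 2. Evaluate the standard form: now 6*cos(u).
Step 3. Substitute back u = x**3: now 6*cos(x**3).
Answer: 6*cos(x**3).


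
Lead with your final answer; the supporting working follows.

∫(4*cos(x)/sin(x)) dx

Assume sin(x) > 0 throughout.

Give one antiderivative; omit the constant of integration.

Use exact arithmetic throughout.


The answer is 4*log(sin(x)).
Step 1. Substitute u = sin(x), turning ∫(4*cos(x)/sin(x)) dx into ∫(4/u) du: now ∫(4/u) du.
Step 2. Evaluate the standard form [assuming u > 0]: now 4*log(u).
Step 3. Substitute back u = sin(x): now 4*log(sin(x)).
Answer: 4*log(sin(x)).


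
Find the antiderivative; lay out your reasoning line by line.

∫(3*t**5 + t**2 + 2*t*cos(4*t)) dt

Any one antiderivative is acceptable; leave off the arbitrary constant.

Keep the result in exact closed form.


Step 1. Rewrite: now ∫(t**2) dt + ∫(3*t**5) dt + ∫(2*t*cos(4*t)) dt.
Step 2. Integrate ∫(2*t*cos(4*t)) dt by parts with u = t, dv = (2*cos(4*t)) dt, so v = sin(4*t)/2: now t*sin(4*t)/2 + ∫(t**2) dt + ∫(3*t**5) dt + ∫(-sin(4*t)/2) dt.
Step 3. Evaluate the standard form: now t*sin(4*t)/2 + cos(4*t)/8 + ∫(t**2) dt + ∫(3*t**5) dt.
Step 4. Evaluate the standard form: now t**6/2 + t*sin(4*t)/2 + cos(4*t)/8 + ∫(t**2) dt.
Step 5. Evaluate the standard form: now t**6/2 + t**3/3 + t*sin(4*t)/2 + cos(4*t)/8.
Answer: t**6/2 + t**3/3 + t*sin(4*t)/2 + cos(4*t)/8.


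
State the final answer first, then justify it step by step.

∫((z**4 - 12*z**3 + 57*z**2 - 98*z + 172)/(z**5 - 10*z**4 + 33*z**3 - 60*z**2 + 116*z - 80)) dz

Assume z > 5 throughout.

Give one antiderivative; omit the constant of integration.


The answer is 2*log(z - 5) - 3*log(z - 4) + 2*log(z - 1) - atan(z/2).
Step 1. Decompose ∫((z**4 - 12*z**3 + 57*z**2 - 98*z + 172)/(z**5 - 10*z**4 + 33*z**3 - 60*z**2 + 116*z - 80)) dz by partial fractions, (z**4 - 12*z**3 + 57*z**2 - 98*z + 172)/(z**5 - 10*z**4 + 33*z**3 - 60*z**2 + 116*z - 80) = -2/(z**2 + 4) + 2/(z - 1) - 3/(z - 4) + 2/(z - 5): now ∫(2/(z - 5)) dz + ∫(-3/(z - 4)) dz + ∫(2/(z - 1)) dz + ∫(-2/(z**2 + 4)) dz.
Step 2. Evaluate the standard form [assuming z > 4]: now -3*log(z - 4) + ∫(2/(z - 5)) dz + ∫(2/(z - 1)) dz + ∫(-2/(z**2 + 4)) dz.
Step 3. Evaluate the standard form [assuming z > 1]: now -3*log(z - 4) + 2*log(z - 1) + ∫(2/(z - 5)) dz + ∫(-2/(z**2 + 4)) dz.
Step 4. Evaluate the standard form [assuming z > 5]: now 2*log(z - 5) - 3*log(z - 4) + 2*log(z - 1) + ∫(-2/(z**2 + 4)) dz.
Step 5. Evaluate the standard form: now 2*log(z - 5) - 3*log(z - 4) + 2*log(z - 1) - atan(z/2).
Answer: 2*log(z - 5) - 3*log(z - 4) + 2*log(z - 1) - atan(z/2).


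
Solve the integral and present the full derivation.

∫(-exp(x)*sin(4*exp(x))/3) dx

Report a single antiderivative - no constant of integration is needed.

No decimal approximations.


Step 1. Substitute u = exp(x), turning ∫(-exp(x)*sin(4*exp(x))/3) dx into ∫(-sin(4*u)/3) du: now ∫(-sin(4*u)/3) du.
Step 2. Evaluate the standard form: now cos(4*u)/12.
Step 3. Substitute back u = exp(x): now cos(4*exp(x))/12.
Answer: cos(4*exp(x))/12.


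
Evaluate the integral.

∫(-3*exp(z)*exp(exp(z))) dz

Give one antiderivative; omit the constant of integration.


Answer: -3*exp(exp(z)).


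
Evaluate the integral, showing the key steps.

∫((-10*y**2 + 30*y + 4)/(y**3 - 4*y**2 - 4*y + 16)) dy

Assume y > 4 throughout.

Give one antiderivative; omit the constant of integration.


Step 1. Decompose ∫((-10*y**2 + 30*y + 4)/(y**3 - 4*y**2 - 4*y + 16)) dy by partial fractions, (-10*y**2 + 30*y + 4)/(y**3 - 4*y**2 - 4*y + 16) = -4/(y + 2) - 3/(y - 2) - 3/(y - 4): now ∫(-3/(y - 4)) dy + ∫(-3/(y - 2)) dy + ∫(-4/(y + 2)) dy.
Step 2. Evaluate the standard form [assuming y > -2]: now -4*log(y + 2) + ∫(-3/(y - 4)) dy + ∫(-3/(y - 2)) dy.
Step 3. Evaluate the standard form [assuming y > 2]: now -3*log(y - 2) - 4*log(y + 2) + ∫(-3/(y - 4)) dy.
Step 4. Evaluate the standard form [assuming y > 4]: now -3*log(y - 4) - 3*log(y - 2) - 4*log(y + 2).
Answer: -3*log(y - 4) - 3*log(y - 2) - 4*log(y + 2).


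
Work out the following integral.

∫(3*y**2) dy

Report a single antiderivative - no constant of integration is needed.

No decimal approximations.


Answer: y**3.


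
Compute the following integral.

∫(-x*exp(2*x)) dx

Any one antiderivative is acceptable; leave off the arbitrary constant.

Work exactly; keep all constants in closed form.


Answer: -x*exp(2*x)/2 + exp(2*x)/4.


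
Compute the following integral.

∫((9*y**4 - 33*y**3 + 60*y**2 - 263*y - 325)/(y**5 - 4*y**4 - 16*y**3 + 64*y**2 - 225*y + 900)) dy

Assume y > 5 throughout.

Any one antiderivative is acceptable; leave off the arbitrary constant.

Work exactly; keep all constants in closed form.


Answer: 4*log(y - 5) + log(y - 4) + 4*log(y + 5) - atan(y/3)/3.


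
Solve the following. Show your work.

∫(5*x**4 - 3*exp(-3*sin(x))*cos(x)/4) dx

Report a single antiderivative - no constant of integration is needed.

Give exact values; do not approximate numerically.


Step 1. Rewrite: now ∫(5*x**4) dx + ∫(-3*exp(-3*sin(x))*cos(x)/4) dx.
Step 2. Evaluate the standard form: now x**5 + ∫(-3*exp(-3*sin(x))*cos(x)/4) dx.
Step 3. Substitute u = sin(x), turning ∫(-3*exp(-3*sin(x))*cos(x)/4) dx into ∫(-3*exp(-3*u)/4) du: now x**5 + ∫(-3*exp(-3*u)/4) du.
Step 4. Evaluate the standard form: now x**5 + exp(-3*u)/4.
Step 5. Substitute back u = sin(x): now x**5 + exp(-3*sin(x))/4.
Answer: x**5 + exp(-3*sin(x))/4.


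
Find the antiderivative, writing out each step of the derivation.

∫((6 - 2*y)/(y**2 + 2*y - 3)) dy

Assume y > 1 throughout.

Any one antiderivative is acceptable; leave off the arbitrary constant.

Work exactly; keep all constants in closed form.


Step 1. Decompose ∫((6 - 2*y)/(y**2 + 2*y - 3)) dy by partial fractions, (6 - 2*y)/(y**2 + 2*y - 3) = -3/(y + 3) + 1/(y - 1): now ∫(1/(y - 1)) dy + ∫(-3/(y + 3)) dy.
Step 2. Evaluate the standard form [assuming y > 1]: now log(y - 1) + ∫(-3/(y + 3)) dy.
Step 3. Evaluate the standard form [assuming y > -3]: now log(y - 1) - 3*log(y + 3).
Answer: log(y - 1) - 3*log(y + 3).


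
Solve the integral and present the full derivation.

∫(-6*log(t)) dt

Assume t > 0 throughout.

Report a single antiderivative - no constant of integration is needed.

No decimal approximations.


Step 1. Integrate ∫(-6*log(t)) dt by parts with u = log(t), dv = (-6) dt, so v = -6*t [assuming t > 0]: now -6*t*log(t) + ∫(6) dt.
Step 2. Evaluate the standard form: now -6*t*log(t) + 6*t.
Answer: -6*t*log(t) + 6*t.


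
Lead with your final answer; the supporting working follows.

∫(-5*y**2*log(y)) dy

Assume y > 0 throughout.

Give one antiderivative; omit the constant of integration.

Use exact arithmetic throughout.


The answer is -5*y**3*log(y)/3 + 5*y**3/9.
Step 1. Integrate ∫(-5*y**2*log(y)) dy by parts with u = log(y), dv = (-5*y**2) dy, so v = -5*y**3/3 [assuming y > 0]: now -5*y**3*log(y)/3 + ∫(5*y**2/3) dy.
Step 2. Evaluate the standard form: now -5*y**3*log(y)/3 + 5*y**3/9.
Answer: -5*y**3*log(y)/3 + 5*y**3/9.


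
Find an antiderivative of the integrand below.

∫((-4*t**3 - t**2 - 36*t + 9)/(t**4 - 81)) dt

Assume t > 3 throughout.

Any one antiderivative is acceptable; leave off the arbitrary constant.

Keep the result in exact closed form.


Answer: -2*log(t - 3) - 2*log(t + 3) - atan(t/3)/3.


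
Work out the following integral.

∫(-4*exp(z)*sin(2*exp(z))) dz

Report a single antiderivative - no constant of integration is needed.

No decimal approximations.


Answer: 2*cos(2*exp(z)).


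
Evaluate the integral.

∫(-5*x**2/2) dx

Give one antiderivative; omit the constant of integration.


Answer: -5*x**3/6.


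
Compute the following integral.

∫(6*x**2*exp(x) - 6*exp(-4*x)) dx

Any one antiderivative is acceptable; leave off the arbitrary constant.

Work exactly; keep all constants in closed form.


Answer: 6*x**2*exp(x) - 12*x*exp(x) + 12*exp(x) + 3*exp(-4*x)/2.


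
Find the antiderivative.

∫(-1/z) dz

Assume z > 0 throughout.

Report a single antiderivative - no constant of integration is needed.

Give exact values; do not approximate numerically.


Answer: -log(z).


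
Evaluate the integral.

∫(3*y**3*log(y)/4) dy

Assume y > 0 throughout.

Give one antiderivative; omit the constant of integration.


Answer: 3*y**4*log(y)/16 - 3*y**4/64.


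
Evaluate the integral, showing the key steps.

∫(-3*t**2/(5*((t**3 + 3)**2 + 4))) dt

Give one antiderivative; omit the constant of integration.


Step 1. Substitute u = t**3 + 3, turning ∫(-3*t**2/(5*((t**3 + 3)**2 + 4))) dt into ∫(-1/(5*(u**2 + 4))) du: now ∫(-1/(5*(u**2 + 4))) du.
Step 2. Evaluate the standard form: now -atan(u/2)/10.
Step 3. Substitute back u = t**3 + 3: now -atan(t**3/2 + 3/2)/10.
Answer: -atan(t**3/2 + 3/2)/10.


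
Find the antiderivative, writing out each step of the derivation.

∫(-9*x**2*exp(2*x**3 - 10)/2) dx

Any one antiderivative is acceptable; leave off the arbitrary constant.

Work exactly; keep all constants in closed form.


Step 1. Substitute u = x**3 - 5, turning ∫(-9*x**2*exp(2*x**3 - 10)/2) dx into ∫(-3*exp(2*u)/2) du: now ∫(-3*exp(2*u)/2) du.
Step 2. Evaluate the standard form: now -3*exp(2*u)/4.
Step 3. Substitute back u = x**3 - 5: now -3*exp(2*x**3 - 10)/4.
Answer: -3*exp(2*x**3 - 10)/4.


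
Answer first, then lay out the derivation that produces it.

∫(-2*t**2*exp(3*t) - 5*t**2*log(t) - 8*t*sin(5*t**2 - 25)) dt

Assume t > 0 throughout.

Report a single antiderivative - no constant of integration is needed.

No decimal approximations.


The answer is -5*t**3*log(t)/3 + 5*t**3/9 - 2*t**2*exp(3*t)/3 + 4*t*exp(3*t)/9 - 4*exp(3*t)/27 + 4*cos(5*t**2 - 25)/5.
Step 1. Rewrite: now ∫(-8*t*sin(5*t**2 - 25)) dt + ∫(-2*t**2*exp(3*t)) dt + ∫(-5*t**2*log(t)) dt.
Step 2. Integrate ∫(-2*t**2*exp(3*t)) dt by parts with u = t**2, dv = (-2*exp(3*t)) dt, so v = -2*exp(3*t)/3: now -2*t**2*exp(3*t)/3 + ∫(4*t*exp(3*t)/3) dt + ∫(-8*t*sin(5*t**2 - 25)) dt + ∫(-5*t**2*log(t)) dt.
Step 3. Integrate ∫(4*t*exp(3*t)/3) dt by parts with u = t, dv = (4*exp(3*t)/3) dt, so v = 4*exp(3*t)/9: now -2*t**2*exp(3*t)/3 + 4*t*exp(3*t)/9 + ∫(-8*t*sin(5*t**2 - 25)) dt + ∫(-5*t**2*log(t)) dt + ∫(-4*exp(3*t)/9) dt.
Step 4. Evaluate the standard form: now -2*t**2*exp(3*t)/3 + 4*t*exp(3*t)/9 - 4*exp(3*t)/27 + ∫(-8*t*sin(5*t**2 - 25)) dt + ∫(-5*t**2*log(t)) dt.
Step 5. Integrate ∫(-5*t**2*log(t)) dt by parts with u = log(t), dv = (-5*t**2) dt, so v = -5*t**3/3 [assuming t > 0]: now -5*t**3*log(t)/3 - 2*t**2*exp(3*t)/3 + 4*t*exp(3*t)/9 - 4*exp(3*t)/27 + ∫(5*t**2/3) dt + ∫(-8*t*sin(5*t**2 - 25)) dt.
Step 6. Evaluate the standard form: now -5*t**3*log(t)/3 + 5*t**3/9 - 2*t**2*exp(3*t)/3 + 4*t*exp(3*t)/9 - 4*exp(3*t)/27 + ∫(-8*t*sin(5*t**2 - 25)) dt.
Step 7. Substitute u = t**2 - 5, turning ∫(-8*t*sin(5*t**2 - 25)) dt into ∫(-4*sin(5*u)) du: now -5*t**3*log(t)/3 + 5*t**3/9 - 2*t**2*exp(3*t)/3 + 4*t*exp(3*t)/9 - 4*exp(3*t)/27 + ∫(-4*sin(5*u)) du.
Step 8. Evaluate the standard form: now -5*t**3*log(t)/3 + 5*t**3/9 - 2*t**2*exp(3*t)/3 + 4*t*exp(3*t)/9 - 4*exp(3*t)/27 + 4*cos(5*u)/5.
Step 9. Substitute back u = t**2 - 5: now -5*t**3*log(t)/3 + 5*t**3/9 - 2*t**2*exp(3*t)/3 + 4*t*exp(3*t)/9 - 4*exp(3*t)/27 + 4*cos(5*t**2 - 25)/5.
Answer: -5*t**3*log(t)/3 + 5*t**3/9 - 2*t**2*exp(3*t)/3 + 4*t*exp(3*t)/9 - 4*exp(3*t)/27 + 4*cos(5*t**2 - 25)/5.


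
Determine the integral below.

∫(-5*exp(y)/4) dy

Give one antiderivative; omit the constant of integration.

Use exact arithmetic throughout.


Answer: -5*exp(y)/4.


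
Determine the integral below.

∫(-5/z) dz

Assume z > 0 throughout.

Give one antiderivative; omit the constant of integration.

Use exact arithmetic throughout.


Answer: -5*log(z).


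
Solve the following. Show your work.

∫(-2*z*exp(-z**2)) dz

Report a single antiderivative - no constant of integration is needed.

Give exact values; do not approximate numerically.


Step 1. Substitute u = z**2, turning ∫(-2*z*exp(-z**2)) dz into ∫(-exp(-u)) du: now ∫(-exp(-u)) du.
Step 2. Evaluate the standard form: now exp(-u).
Step 3. Substitute back u = z**2: now exp(-z**2).
Answer: exp(-z**2).


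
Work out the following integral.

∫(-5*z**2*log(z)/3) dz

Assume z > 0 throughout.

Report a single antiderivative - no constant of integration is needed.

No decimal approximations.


Answer: -5*z**3*log(z)/9 + 5*z**3/27.


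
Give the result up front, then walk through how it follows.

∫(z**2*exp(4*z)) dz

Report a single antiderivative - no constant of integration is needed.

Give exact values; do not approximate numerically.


The answer is z**2*exp(4*z)/4 - z*exp(4*z)/8 + exp(4*z)/32.
Step 1. Integrate ∫(z**2*exp(4*z)) dz by parts with u = z**2, dv = (exp(4*z)) dz, so v = exp(4*z)/4: now z**2*exp(4*z)/4 + ∫(-z*exp(4*z)/2) dz.
Step 2. Integrate ∫(-z*exp(4*z)/2) dz by parts with u = z, dv = (-exp(4*z)/2) dz, so v = -exp(4*z)/8: now z**2*exp(4*z)/4 - z*exp(4*z)/8 + ∫(exp(4*z)/8) dz.
Step 3. Evaluate the standard form: now z**2*exp(4*z)/4 - z*exp(4*z)/8 + exp(4*z)/32.
Answer: z**2*exp(4*z)/4 - z*exp(4*z)/8 + exp(4*z)/32.


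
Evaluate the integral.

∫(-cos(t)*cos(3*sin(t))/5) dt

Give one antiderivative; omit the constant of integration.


Answer: -sin(3*sin(t))/15.


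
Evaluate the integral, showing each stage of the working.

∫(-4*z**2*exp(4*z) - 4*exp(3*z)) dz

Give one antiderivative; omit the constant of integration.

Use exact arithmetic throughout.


Step 1. Rewrite: now ∫(-4*z**2*exp(4*z)) dz + ∫(-4*exp(3*z)) dz.
Step 2. Evaluate the standard form: now -4*exp(3*z)/3 + ∫(-4*z**2*exp(4*z)) dz.
Step 3. Integrate ∫(-4*z**2*exp(4*z)) dz by parts with u = z**2, dv = (-4*exp(4*z)) dz, so v = -exp(4*z): now -z**2*exp(4*z) - 4*exp(3*z)/3 + ∫(2*z*exp(4*z)) dz.
Step 4. Integrate ∫(2*z*exp(4*z)) dz by parts with u = z, dv = (2*exp(4*z)) dz, so v = exp(4*z)/2: now -z**2*exp(4*z) + z*exp(4*z)/2 - 4*exp(3*z)/3 + ∫(-exp(4*z)/2) dz.
Step 5. Evaluate the standard form: now -z**2*exp(4*z) + z*exp(4*z)/2 - exp(4*z)/8 - 4*exp(3*z)/3.
Answer: -z**2*exp(4*z) + z*exp(4*z)/2 - exp(4*z)/8 - 4*exp(3*z)/3.


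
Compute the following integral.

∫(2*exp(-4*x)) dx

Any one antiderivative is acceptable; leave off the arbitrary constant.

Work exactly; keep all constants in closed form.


Answer: -exp(-4*x)/2.


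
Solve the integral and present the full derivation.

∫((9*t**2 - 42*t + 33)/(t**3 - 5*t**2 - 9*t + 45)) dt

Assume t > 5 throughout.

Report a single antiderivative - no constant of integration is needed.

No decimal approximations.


Step 1. Decompose ∫((9*t**2 - 42*t + 33)/(t**3 - 5*t**2 - 9*t + 45)) dt by partial fractions, (9*t**2 - 42*t + 33)/(t**3 - 5*t**2 - 9*t + 45) = 5/(t + 3) + 1/(t - 3) + 3/(t - 5): now ∫(3/(t - 5)) dt + ∫(1/(t - 3)) dt + ∫(5/(t + 3)) dt.
Step 2. Evaluate the standard form [assuming t > 3]: now log(t - 3) + ∫(3/(t - 5)) dt + ∫(5/(t + 3)) dt.
Step 3. Evaluate the standard form [assuming t > -3]: now log(t - 3) + 5*log(t + 3) + ∫(3/(t - 5)) dt.
Step 4. Evaluate the standard form [assuming t > 5]: now 3*log(t - 5) + log(t - 3) + 5*log(t + 3).
Answer: 3*log(t - 5) + log(t - 3) + 5*log(t + 3).


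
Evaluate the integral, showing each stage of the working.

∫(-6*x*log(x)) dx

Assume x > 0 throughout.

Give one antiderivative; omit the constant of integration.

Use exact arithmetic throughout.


Step 1. Integrate ∫(-6*x*log(x)) dx by parts with u = log(x), dv = (-6*x) dx, so v = -3*x**2 [assuming x > 0]: now -3*x**2*log(x) + ∫(3*x) dx.
Step 2. Evaluate the standard form: now -3*x**2*log(x) + 3*x**2/2.
Answer: -3*x**2*log(x) + 3*x**2/2.


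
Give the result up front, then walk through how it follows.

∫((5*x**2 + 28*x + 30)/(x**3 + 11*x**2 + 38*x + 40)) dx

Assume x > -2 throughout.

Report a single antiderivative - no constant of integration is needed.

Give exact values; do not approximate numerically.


The answer is -log(x + 2) + log(x + 4) + 5*log(x + 5).
Step 1. Decompose ∫((5*x**2 + 28*x + 30)/(x**3 + 11*x**2 + 38*x + 40)) dx by partial fractions, (5*x**2 + 28*x + 30)/(x**3 + 11*x**2 + 38*x + 40) = 5/(x + 5) + 1/(x + 4) - 1/(x + 2): now ∫(-1/(x + 2)) dx + ∫(1/(x + 4)) dx + ∫(5/(x + 5)) dx.
Step 2. Evaluate the standard form [assuming x > -4]: now log(x + 4) + ∫(-1/(x + 2)) dx + ∫(5/(x + 5)) dx.
Step 3. Evaluate the standard form [assuming x > -2]: now -log(x + 2) + log(x + 4) + ∫(5/(x + 5)) dx.
Step 4. Evaluate the standard form [assuming x > -5]: now -log(x + 2) + log(x + 4) + 5*log(x + 5).
Answer: -log(x + 2) + log(x + 4) + 5*log(x + 5).


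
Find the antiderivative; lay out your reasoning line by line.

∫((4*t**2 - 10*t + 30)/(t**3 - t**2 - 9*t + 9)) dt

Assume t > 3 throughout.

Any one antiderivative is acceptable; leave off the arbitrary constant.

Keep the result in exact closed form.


Step 1. Decompose ∫((4*t**2 - 10*t + 30)/(t**3 - t**2 - 9*t + 9)) dt by partial fractions, (4*t**2 - 10*t + 30)/(t**3 - t**2 - 9*t + 9) = 4/(t + 3) - 3/(t - 1) + 3/(t - 3): now ∫(3/(t - 3)) dt + ∫(-3/(t - 1)) dt + ∫(4/(t + 3)) dt.
Step 2. Evaluate the standard form [assuming t > 1]: now -3*log(t - 1) + ∫(3/(t - 3)) dt + ∫(4/(t + 3)) dt.
Step 3. Evaluate the standard form [assuming t > -3]: now -3*log(t - 1) + 4*log(t + 3) + ∫(3/(t - 3)) dt.
Step 4. Evaluate the standard form [assuming t > 3]: now 3*log(t - 3) - 3*log(t - 1) + 4*log(t + 3).
Answer: 3*log(t - 3) - 3*log(t - 1) + 4*log(t + 3).


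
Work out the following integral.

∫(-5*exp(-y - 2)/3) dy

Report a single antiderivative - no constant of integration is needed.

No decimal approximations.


Answer: 5*exp(-y - 2)/3.


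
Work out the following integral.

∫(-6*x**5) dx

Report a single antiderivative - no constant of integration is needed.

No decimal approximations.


Answer: -x**6.


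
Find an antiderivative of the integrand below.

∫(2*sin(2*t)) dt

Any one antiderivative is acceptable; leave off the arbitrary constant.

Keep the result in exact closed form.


Answer: -cos(2*t).


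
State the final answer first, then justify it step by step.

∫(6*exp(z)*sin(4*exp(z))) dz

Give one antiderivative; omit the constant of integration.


The answer is -3*cos(4*exp(z))/2.
Step 1. Substitute u = exp(z), turning ∫(6*exp(z)*sin(4*exp(z))) dz into ∫(6*sin(4*u)) du: now ∫(6*sin(4*u)) du.
Step 2. Evaluate the standard form: now -3*cos(4*u)/2.
Step 3. Substitute back u = exp(z): now -3*cos(4*exp(z))/2.
Answer: -3*cos(4*exp(z))/2.


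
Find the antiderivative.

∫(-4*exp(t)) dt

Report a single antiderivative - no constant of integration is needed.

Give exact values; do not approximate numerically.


Answer: -4*exp(t).


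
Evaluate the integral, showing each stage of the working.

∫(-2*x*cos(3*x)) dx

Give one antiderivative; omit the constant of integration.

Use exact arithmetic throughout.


Step 1. Integrate ∫(-2*x*cos(3*x)) dx by parts with u = x, dv = (-2*cos(3*x)) dx, so v = -2*sin(3*x)/3: now -2*x*sin(3*x)/3 + ∫(2*sin(3*x)/3) dx.
Step 2. Evaluate the standard form: now -2*x*sin(3*x)/3 - 2*cos(3*x)/9.
Answer: -2*x*sin(3*x)/3 - 2*cos(3*x)/9.


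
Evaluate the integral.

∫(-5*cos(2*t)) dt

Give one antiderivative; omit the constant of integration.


Answer: -5*sin(2*t)/2.


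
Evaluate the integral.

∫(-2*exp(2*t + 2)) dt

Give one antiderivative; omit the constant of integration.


Answer: -exp(2*t + 2).


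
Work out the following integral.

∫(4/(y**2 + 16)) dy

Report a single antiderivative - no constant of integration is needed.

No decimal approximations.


Answer: atan(y/4).


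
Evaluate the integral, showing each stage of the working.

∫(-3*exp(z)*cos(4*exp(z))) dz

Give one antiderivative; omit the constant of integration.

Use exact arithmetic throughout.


Step 1. Substitute u = exp(z), turning ∫(-3*exp(z)*cos(4*exp(z))) dz into ∫(-3*cos(4*u)) du: now ∫(-3*cos(4*u)) du.
Step 2. Evaluate the standard form: now -3*sin(4*u)/4.
Step 3. Substitute back u = exp(z): now -3*sin(4*exp(z))/4.
Answer: -3*sin(4*exp(z))/4.


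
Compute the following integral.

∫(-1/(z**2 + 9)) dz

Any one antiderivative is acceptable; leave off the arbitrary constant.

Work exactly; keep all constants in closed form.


Answer: -atan(z/3)/3.


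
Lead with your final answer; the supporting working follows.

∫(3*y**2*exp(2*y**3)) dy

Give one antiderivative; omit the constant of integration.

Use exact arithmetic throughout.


The answer is exp(2*y**3)/2.
Step 1. Substitute u = y**3, turning ∫(3*y**2*exp(2*y**3)) dy into ∫(exp(2*u)) du: now ∫(exp(2*u)) du.
Step 2. Evaluate the standard form: now exp(2*u)/2.
Step 3. Substitute back u = y**3: now exp(2*y**3)/2.
Answer: exp(2*y**3)/2.


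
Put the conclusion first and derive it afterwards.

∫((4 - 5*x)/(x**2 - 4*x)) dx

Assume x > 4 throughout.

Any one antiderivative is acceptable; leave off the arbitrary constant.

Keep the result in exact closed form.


The answer is -log(x) - 4*log(x - 4).
Step 1. Decompose ∫((4 - 5*x)/(x**2 - 4*x)) dx by partial fractions, (4 - 5*x)/(x**2 - 4*x) = -4/(x - 4) - 1/x: now ∫(-1/x) dx + ∫(-4/(x - 4)) dx.
Step 2. Evaluate the standard form [assuming x > 4]: now -4*log(x - 4) + ∫(-1/x) dx.
Step 3. Evaluate the standard form [assuming x > 0]: now -log(x) - 4*log(x - 4).
Answer: -log(x) - 4*log(x - 4).


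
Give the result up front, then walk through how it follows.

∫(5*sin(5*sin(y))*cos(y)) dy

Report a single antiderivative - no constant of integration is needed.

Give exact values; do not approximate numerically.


The answer is -cos(5*sin(y)).
Step 1. Substitute u = sin(y), turning ∫(5*sin(5*sin(y))*cos(y)) dy into ∫(5*sin(5*u)) du: now ∫(5*sin(5*u)) du.
Step 2. Evaluate the standard form: now -cos(5*u).
Step 3. Substitute back u = sin(y): now -cos(5*sin(y)).
Answer: -cos(5*sin(y)).


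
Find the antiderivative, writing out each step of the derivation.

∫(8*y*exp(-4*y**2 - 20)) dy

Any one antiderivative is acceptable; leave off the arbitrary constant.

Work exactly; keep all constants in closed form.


Step 1. Substitute u = y**2 + 5, turning ∫(8*y*exp(-4*y**2 - 20)) dy into ∫(4*exp(-4*u)) du: now ∫(4*exp(-4*u)) du.
Step 2. Evaluate the standard form: now -exp(-4*u).
Step 3. Substitute back u = y**2 + 5: now -exp(-4*y**2 - 20).
Answer: -exp(-4*y**2 - 20).


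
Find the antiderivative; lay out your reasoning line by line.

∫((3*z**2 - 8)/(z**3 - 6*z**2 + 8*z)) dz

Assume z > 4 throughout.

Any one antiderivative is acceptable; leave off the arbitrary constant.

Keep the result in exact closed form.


Step 1. Decompose ∫((3*z**2 - 8)/(z**3 - 6*z**2 + 8*z)) dz by partial fractions, (3*z**2 - 8)/(z**3 - 6*z**2 + 8*z) = -1/(z - 2) + 5/(z - 4) - 1/z: now ∫(-1/z) dz + ∫(5/(z - 4)) dz + ∫(-1/(z - 2)) dz.
Step 2. Evaluate the standard form [assuming z > 2]: now -log(z - 2) + ∫(-1/z) dz + ∫(5/(z - 4)) dz.
Step 3. Evaluate the standard form [assuming z > 0]: now -log(z) - log(z - 2) + ∫(5/(z - 4)) dz.
Step 4. Evaluate the standard form [assuming z > 4]: now -log(z) + 5*log(z - 4) - log(z - 2).
Answer: -log(z) + 5*log(z - 4) - log(z - 2).


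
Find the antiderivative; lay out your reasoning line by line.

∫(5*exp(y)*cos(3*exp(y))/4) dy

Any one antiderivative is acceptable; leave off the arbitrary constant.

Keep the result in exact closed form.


Step 1. Substitute u = exp(y), turning ∫(5*exp(y)*cos(3*exp(y))/4) dy into ∫(5*cos(3*u)/4) du: now ∫(5*cos(3*u)/4) du.
Step 2. Evaluate the standard form: now 5*sin(3*u)/12.
Step 3. Substitute back u = exp(y): now 5*sin(3*exp(y))/12.
Answer: 5*sin(3*exp(y))/12.


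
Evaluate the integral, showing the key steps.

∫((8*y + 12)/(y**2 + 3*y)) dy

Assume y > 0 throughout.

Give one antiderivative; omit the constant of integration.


Step 1. Decompose ∫((8*y + 12)/(y**2 + 3*y)) dy by partial fractions, (8*y + 12)/(y**2 + 3*y) = 4/(y + 3) + 4/y: now ∫(4/y) dy + ∫(4/(y + 3)) dy.
Step 2. Evaluate the standard form [assuming y > 0]: now 4*log(y) + ∫(4/(y + 3)) dy.
Step 3. Evaluate the standard form [assuming y > -3]: now 4*log(y) + 4*log(y + 3).
Answer: 4*log(y) + 4*log(y + 3).


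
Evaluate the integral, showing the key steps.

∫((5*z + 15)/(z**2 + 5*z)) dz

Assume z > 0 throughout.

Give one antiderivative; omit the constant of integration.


Step 1. Decompose ∫((5*z + 15)/(z**2 + 5*z)) dz by partial fractions, (5*z + 15)/(z**2 + 5*z) = 2/(z + 5) + 3/z: now ∫(3/z) dz + ∫(2/(z + 5)) dz.
Step 2. Evaluate the standard form [assuming z > -5]: now 2*log(z + 5) + ∫(3/z) dz.
Step 3. Evaluate the standard form [assuming z > 0]: now 3*log(z) + 2*log(z + 5).
Answer: 3*log(z) + 2*log(z + 5).


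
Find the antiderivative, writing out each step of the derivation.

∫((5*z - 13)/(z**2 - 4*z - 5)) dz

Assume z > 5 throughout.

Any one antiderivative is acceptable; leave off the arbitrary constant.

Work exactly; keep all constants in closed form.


Step 1. Decompose ∫((5*z - 13)/(z**2 - 4*z - 5)) dz by partial fractions, (5*z - 13)/(z**2 - 4*z - 5) = 3/(z + 1) + 2/(z - 5): now ∫(2/(z - 5)) dz + ∫(3/(z + 1)) dz.
Step 2. Evaluate the standard form [assuming z > -1]: now 3*log(z + 1) + ∫(2/(z - 5)) dz.
Step 3. Evaluate the standard form [assuming z > 5]: now 2*log(z - 5) + 3*log(z + 1).
Answer: 2*log(z - 5) + 3*log(z + 1).


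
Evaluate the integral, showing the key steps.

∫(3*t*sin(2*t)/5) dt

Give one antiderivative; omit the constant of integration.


Step 1. Integrate ∫(3*t*sin(2*t)/5) dt by parts with u = t, dv = (3*sin(2*t)/5) dt, so v = -3*cos(2*t)/10: now -3*t*cos(2*t)/10 + ∫(3*cos(2*t)/10) dt.
Step 2. Evaluate the standard form: now -3*t*cos(2*t)/10 + 3*sin(2*t)/20.
Answer: -3*t*cos(2*t)/10 + 3*sin(2*t)/20.


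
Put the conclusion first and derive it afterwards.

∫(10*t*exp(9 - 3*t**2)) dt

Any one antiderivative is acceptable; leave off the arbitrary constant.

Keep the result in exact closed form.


The answer is -5*exp(9 - 3*t**2)/3.
Step 1. Substitute u = t**2 - 3, turning ∫(10*t*exp(9 - 3*t**2)) dt into ∫(5*exp(-3*u)) du: now ∫(5*exp(-3*u)) du.
Step 2. Evaluate the standard form: now -5*exp(-3*u)/3.
Step 3. Substitute back u = t**2 - 3: now -5*exp(9 - 3*t**2)/3.
Answer: -5*exp(9 - 3*t**2)/3.


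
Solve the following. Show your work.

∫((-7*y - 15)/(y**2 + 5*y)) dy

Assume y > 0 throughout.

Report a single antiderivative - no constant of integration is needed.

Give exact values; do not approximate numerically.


Step 1. Decompose ∫((-7*y - 15)/(y**2 + 5*y)) dy by partial fractions, (-7*y - 15)/(y**2 + 5*y) = -4/(y + 5) - 3/y: now ∫(-3/y) dy + ∫(-4/(y + 5)) dy.
Step 2. Evaluate the standard form [assuming y > -5]: now -4*log(y + 5) + ∫(-3/y) dy.
Step 3. Evaluate the standard form [assuming y > 0]: now -3*log(y) - 4*log(y + 5).
Answer: -3*log(y) - 4*log(y + 5).


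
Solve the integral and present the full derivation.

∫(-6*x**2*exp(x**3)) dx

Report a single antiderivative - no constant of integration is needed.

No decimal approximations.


Step 1. Substitute u = x**3, turning ∫(-6*x**2*exp(x**3)) dx into ∫(-2*exp(u)) du: now ∫(-2*exp(u)) du.
Step 2. Evaluate the standard form: now -2*exp(u).
Step 3. Substitute back u = x**3: now -2*exp(x**3).
Answer: -2*exp(x**3).


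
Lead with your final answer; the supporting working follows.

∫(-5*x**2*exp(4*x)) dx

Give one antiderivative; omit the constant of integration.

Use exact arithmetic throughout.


The answer is -5*x**2*exp(4*x)/4 + 5*x*exp(4*x)/8 - 5*exp(4*x)/32.
Step 1. Integrate ∫(-5*x**2*exp(4*x)) dx by parts with u = x**2, dv = (-5*exp(4*x)) dx, so v = -5*exp(4*x)/4: now -5*x**2*exp(4*x)/4 + ∫(5*x*exp(4*x)/2) dx.
Step 2. Integrate ∫(5*x*exp(4*x)/2) dx by parts with u = x, dv = (5*exp(4*x)/2) dx, so v = 5*exp(4*x)/8: now -5*x**2*exp(4*x)/4 + 5*x*exp(4*x)/8 + ∫(-5*exp(4*x)/8) dx.
Step 3. Evaluate the standard form: now -5*x**2*exp(4*x)/4 + 5*x*exp(4*x)/8 - 5*exp(4*x)/32.
Answer: -5*x**2*exp(4*x)/4 + 5*x*exp(4*x)/8 - 5*exp(4*x)/32.


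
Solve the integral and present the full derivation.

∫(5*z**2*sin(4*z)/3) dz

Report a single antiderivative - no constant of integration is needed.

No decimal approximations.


Step 1. Integrate ∫(5*z**2*sin(4*z)/3) dz by parts with u = z**2, dv = (5*sin(4*z)/3) dz, so v = -5*cos(4*z)/12: now -5*z**2*cos(4*z)/12 + ∫(5*z*cos(4*z)/6) dz.
Step 2. Integrate ∫(5*z*cos(4*z)/6) dz by parts with u = z, dv = (5*cos(4*z)/6) dz, so v = 5*sin(4*z)/24: now -5*z**2*cos(4*z)/12 + 5*z*sin(4*z)/24 + ∫(-5*sin(4*z)/24) dz.
Step 3. Evaluate the standard form: now -5*z**2*cos(4*z)/12 + 5*z*sin(4*z)/24 + 5*cos(4*z)/96.
Answer: -5*z**2*cos(4*z)/12 + 5*z*sin(4*z)/24 + 5*cos(4*z)/96.


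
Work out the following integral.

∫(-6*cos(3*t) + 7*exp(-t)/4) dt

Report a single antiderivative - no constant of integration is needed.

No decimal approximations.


Answer: -2*sin(3*t) - 7*exp(-t)/4.


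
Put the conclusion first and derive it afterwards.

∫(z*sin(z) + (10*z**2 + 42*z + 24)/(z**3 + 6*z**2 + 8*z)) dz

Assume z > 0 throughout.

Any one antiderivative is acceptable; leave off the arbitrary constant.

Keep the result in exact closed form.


The answer is -z*cos(z) + 3*log(z) + 5*log(z + 2) + 2*log(z + 4) + sin(z).
Step 1. Rewrite: now ∫(z*sin(z)) dz + ∫((10*z**2 + 42*z + 24)/(z**3 + 6*z**2 + 8*z)) dz.
Step 2. Decompose ∫((10*z**2 + 42*z + 24)/(z**3 + 6*z**2 + 8*z)) dz by partial fractions, (10*z**2 + 42*z + 24)/(z**3 + 6*z**2 + 8*z) = 2/(z + 4) + 5/(z + 2) + 3/z: now ∫(3/z) dz + ∫(z*sin(z)) dz + ∫(5/(z + 2)) dz + ∫(2/(z + 4)) dz.
Step 3. Evaluate the standard form [assuming z > 0]: now 3*log(z) + ∫(z*sin(z)) dz + ∫(5/(z + 2)) dz + ∫(2/(z + 4)) dz.
Step 4. Evaluate the standard form [assuming z > -2]: now 3*log(z) + 5*log(z + 2) + ∫(z*sin(z)) dz + ∫(2/(z + 4)) dz.
Step 5. Evaluate the standard form [assuming z > -4]: now 3*log(z) + 5*log(z + 2) + 2*log(z + 4) + ∫(z*sin(z)) dz.
Step 6. Integrate ∫(z*sin(z)) dz by parts with u = z, dv = (sin(z)) dz, so v = -cos(z): now -z*cos(z) + 3*log(z) + 5*log(z + 2) + 2*log(z + 4) + ∫(cos(z)) dz.
Step 7. Evaluate the standard form: now -z*cos(z) + 3*log(z) + 5*log(z + 2) + 2*log(z + 4) + sin(z).
Answer: -z*cos(z) + 3*log(z) + 5*log(z + 2) + 2*log(z + 4) + sin(z).


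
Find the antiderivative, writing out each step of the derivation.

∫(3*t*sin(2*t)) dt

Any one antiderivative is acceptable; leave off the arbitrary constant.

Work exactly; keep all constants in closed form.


Step 1. Integrate ∫(3*t*sin(2*t)) dt by parts with u = t, dv = (3*sin(2*t)) dt, so v = -3*cos(2*t)/2: now -3*t*cos(2*t)/2 + ∫(3*cos(2*t)/2) dt.
Step 2. Evaluate the standard form: now -3*t*cos(2*t)/2 + 3*sin(2*t)/4.
Answer: -3*t*cos(2*t)/2 + 3*sin(2*t)/4.


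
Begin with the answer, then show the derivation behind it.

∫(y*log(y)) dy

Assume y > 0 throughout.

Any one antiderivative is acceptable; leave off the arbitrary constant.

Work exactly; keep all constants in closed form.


The answer is y**2*log(y)/2 - y**2/4.
Step 1. Integrate ∫(y*log(y)) dy by parts with u = log(y), dv = (y) dy, so v = y**2/2 [assuming y > 0]: now y**2*log(y)/2 + ∫(-y/2) dy.
Step 2. Evaluate the standard form: now y**2*log(y)/2 - y**2/4.
Answer: y**2*log(y)/2 - y**2/4.


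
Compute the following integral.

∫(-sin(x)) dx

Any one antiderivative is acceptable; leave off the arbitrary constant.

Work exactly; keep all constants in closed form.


Answer: cos(x).


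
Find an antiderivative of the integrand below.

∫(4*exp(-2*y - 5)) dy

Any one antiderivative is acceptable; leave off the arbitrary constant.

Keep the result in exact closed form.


Answer: -2*exp(-2*y - 5).


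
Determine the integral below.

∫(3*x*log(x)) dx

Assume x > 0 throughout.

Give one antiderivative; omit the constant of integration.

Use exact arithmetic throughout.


Answer: 3*x**2*log(x)/2 - 3*x**2/4.


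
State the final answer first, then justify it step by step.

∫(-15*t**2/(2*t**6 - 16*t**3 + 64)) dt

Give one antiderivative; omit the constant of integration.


The answer is -5*atan(t**3/4 - 1)/8.
Step 1. Substitute u = t**3 - 4, turning ∫(-15*t**2/(2*t**6 - 16*t**3 + 64)) dt into ∫(-5/(2*(u**2 + 16))) du: now ∫(-5/(2*(u**2 + 16))) du.
Step 2. Evaluate the standard form: now -5*atan(u/4)/8.
Step 3. Substitute back u = t**3 - 4: now -5*atan(t**3/4 - 1)/8.
Answer: -5*atan(t**3/4 - 1)/8.


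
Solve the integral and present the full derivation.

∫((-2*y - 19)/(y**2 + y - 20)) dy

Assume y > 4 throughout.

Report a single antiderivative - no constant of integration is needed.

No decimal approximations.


Step 1. Decompose ∫((-2*y - 19)/(y**2 + y - 20)) dy by partial fractions, (-2*y - 19)/(y**2 + y - 20) = 1/(y + 5) - 3/(y - 4): now ∫(-3/(y - 4)) dy + ∫(1/(y + 5)) dy.
Step 2. Evaluate the standard form [assuming y > -5]: now log(y + 5) + ∫(-3/(y - 4)) dy.
Step 3. Evaluate the standard form [assuming y > 4]: now -3*log(y - 4) + log(y + 5).
Answer: -3*log(y - 4) + log(y + 5).


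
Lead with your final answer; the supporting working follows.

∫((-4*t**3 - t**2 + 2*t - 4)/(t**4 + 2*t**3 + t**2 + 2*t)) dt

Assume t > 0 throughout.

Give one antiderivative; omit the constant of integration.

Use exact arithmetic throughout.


The answer is -2*log(t) - 2*log(t + 2) + 3*atan(t).
Step 1. Decompose ∫((-4*t**3 - t**2 + 2*t - 4)/(t**4 + 2*t**3 + t**2 + 2*t)) dt by partial fractions, (-4*t**3 - t**2 + 2*t - 4)/(t**4 + 2*t**3 + t**2 + 2*t) = 3/(t**2 + 1) - 2/(t + 2) - 2/t: now ∫(-2/t) dt + ∫(-2/(t + 2)) dt + ∫(3/(t**2 + 1)) dt.
Step 2. Evaluate the standard form [assuming t > 0]: now -2*log(t) + ∫(-2/(t + 2)) dt + ∫(3/(t**2 + 1)) dt.
Step 3. Evaluate the standard form [assuming t > -2]: now -2*log(t) - 2*log(t + 2) + ∫(3/(t**2 + 1)) dt.
Step 4. Evaluate the standard form: now -2*log(t) - 2*log(t + 2) + 3*atan(t).
Answer: -2*log(t) - 2*log(t + 2) + 3*atan(t).


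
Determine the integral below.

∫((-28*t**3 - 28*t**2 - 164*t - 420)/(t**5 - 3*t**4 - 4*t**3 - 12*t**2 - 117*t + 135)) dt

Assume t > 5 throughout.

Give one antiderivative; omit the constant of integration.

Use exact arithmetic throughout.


Answer: -5*log(t - 5) + 4*log(t - 1) + log(t + 3) - 4*atan(t/3)/3.


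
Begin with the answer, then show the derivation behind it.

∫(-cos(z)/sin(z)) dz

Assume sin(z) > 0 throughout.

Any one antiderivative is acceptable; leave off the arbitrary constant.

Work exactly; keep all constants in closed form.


The answer is -log(sin(z)).
Step 1. Substitute u = sin(z), turning ∫(-cos(z)/sin(z)) dz into ∫(-1/u) du: now ∫(-1/u) du.
Step 2. Evaluate the standard form [assuming u > 0]: now -log(u).
Step 3. Substitute back u = sin(z): now -log(sin(z)).
Answer: -log(sin(z)).


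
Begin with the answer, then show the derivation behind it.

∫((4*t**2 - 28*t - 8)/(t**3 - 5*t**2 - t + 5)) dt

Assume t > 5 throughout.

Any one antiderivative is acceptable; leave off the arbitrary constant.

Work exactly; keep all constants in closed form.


The answer is -2*log(t - 5) + 4*log(t - 1) + 2*log(t + 1).
Step 1. Decompose ∫((4*t**2 - 28*t - 8)/(t**3 - 5*t**2 - t + 5)) dt by partial fractions, (4*t**2 - 28*t - 8)/(t**3 - 5*t**2 - t + 5) = 2/(t + 1) + 4/(t - 1) - 2/(t - 5): now ∫(-2/(t - 5)) dt + ∫(4/(t - 1)) dt + ∫(2/(t + 1)) dt.
Step 2. Evaluate the standard form [assuming t > 1]: now 4*log(t - 1) + ∫(-2/(t - 5)) dt + ∫(2/(t + 1)) dt.
Step 3. Evaluate the standard form [assuming t > 5]: now -2*log(t - 5) + 4*log(t - 1) + ∫(2/(t + 1)) dt.
Step 4. Evaluate the standard form [assuming t > -1]: now -2*log(t - 5) + 4*log(t - 1) + 2*log(t + 1).
Answer: -2*log(t - 5) + 4*log(t - 1) + 2*log(t + 1).


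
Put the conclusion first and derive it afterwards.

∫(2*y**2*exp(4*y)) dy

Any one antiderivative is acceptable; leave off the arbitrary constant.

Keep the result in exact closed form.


The answer is y**2*exp(4*y)/2 - y*exp(4*y)/4 + exp(4*y)/16.
Step 1. Integrate ∫(2*y**2*exp(4*y)) dy by parts with u = y**2, dv = (2*exp(4*y)) dy, so v = exp(4*y)/2: now y**2*exp(4*y)/2 + ∫(-y*exp(4*y)) dy.
Step 2. Integrate ∫(-y*exp(4*y)) dy by parts with u = y, dv = (-exp(4*y)) dy, so v = -exp(4*y)/4: now y**2*exp(4*y)/2 - y*exp(4*y)/4 + ∫(exp(4*y)/4) dy.
Step 3. Evaluate the standard form: now y**2*exp(4*y)/2 - y*exp(4*y)/4 + exp(4*y)/16.
Answer: y**2*exp(4*y)/2 - y*exp(4*y)/4 + exp(4*y)/16.


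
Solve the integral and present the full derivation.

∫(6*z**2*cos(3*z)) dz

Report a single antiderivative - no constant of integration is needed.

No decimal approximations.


Step 1. Integrate ∫(6*z**2*cos(3*z)) dz by parts with u = z**2, dv = (6*cos(3*z)) dz, so v = 2*sin(3*z): now 2*z**2*sin(3*z) + ∫(-4*z*sin(3*z)) dz.
Step 2. Integrate ∫(-4*z*sin(3*z)) dz by parts with u = z, dv = (-4*sin(3*z)) dz, so v = 4*cos(3*z)/3: now 2*z**2*sin(3*z) + 4*z*cos(3*z)/3 + ∫(-4*cos(3*z)/3) dz.
Step 3. Evaluate the standard form: now 2*z**2*sin(3*z) + 4*z*cos(3*z)/3 - 4*sin(3*z)/9.
Answer: 2*z**2*sin(3*z) + 4*z*cos(3*z)/3 - 4*sin(3*z)/9.


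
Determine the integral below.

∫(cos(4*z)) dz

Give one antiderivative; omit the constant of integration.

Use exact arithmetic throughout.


Answer: sin(4*z)/4.


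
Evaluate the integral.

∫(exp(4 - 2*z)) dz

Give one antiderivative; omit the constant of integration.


Answer: -exp(4 - 2*z)/2.


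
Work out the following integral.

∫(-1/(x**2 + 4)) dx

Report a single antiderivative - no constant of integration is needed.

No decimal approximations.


Answer: -atan(x/2)/2.


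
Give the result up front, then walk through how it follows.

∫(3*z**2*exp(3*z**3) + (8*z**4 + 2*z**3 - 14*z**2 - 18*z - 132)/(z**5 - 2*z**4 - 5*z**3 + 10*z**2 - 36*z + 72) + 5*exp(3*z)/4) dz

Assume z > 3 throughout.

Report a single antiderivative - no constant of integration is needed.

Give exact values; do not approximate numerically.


The answer is 5*exp(3*z)/12 + exp(3*z**3)/3 + 5*log(z - 3) + 2*log(z - 2) + log(z + 3) + atan(z/2).
Step 1. Rewrite: now ∫(3*z**2*exp(3*z**3)) dz + ∫((8*z**4 + 2*z**3 - 14*z**2 - 18*z - 132)/(z**5 - 2*z**4 - 5*z**3 + 10*z**2 - 36*z + 72)) dz + ∫(5*exp(3*z)/4) dz.
Step 2. Decompose ∫((8*z**4 + 2*z**3 - 14*z**2 - 18*z - 132)/(z**5 - 2*z**4 - 5*z**3 + 10*z**2 - 36*z + 72)) dz by partial fractions, (8*z**4 + 2*z**3 - 14*z**2 - 18*z - 132)/(z**5 - 2*z**4 - 5*z**3 + 10*z**2 - 36*z + 72) = 2/(z**2 + 4) + 1/(z + 3) + 2/(z - 2) + 5/(z - 3): now ∫(3*z**2*exp(3*z**3)) dz + ∫(5/(z - 3)) dz + ∫(2/(z - 2)) dz + ∫(1/(z + 3)) dz + ∫(2/(z**2 + 4)) dz + ∫(5*exp(3*z)/4) dz.
Step 3. Evaluate the standard form [assuming z > 3]: now 5*log(z - 3) + ∫(3*z**2*exp(3*z**3)) dz + ∫(2/(z - 2)) dz + ∫(1/(z + 3)) dz + ∫(2/(z**2 + 4)) dz + ∫(5*exp(3*z)/4) dz.
Step 4. Evaluate the standard form [assuming z > -3]: now 5*log(z - 3) + log(z + 3) + ∫(3*z**2*exp(3*z**3)) dz + ∫(2/(z - 2)) dz + ∫(2/(z**2 + 4)) dz + ∫(5*exp(3*z)/4) dz.
Step 5. Evaluate the standard form [assuming z > 2]: now 5*log(z - 3) + 2*log(z - 2) + log(z + 3) + ∫(3*z**2*exp(3*z**3)) dz + ∫(2/(z**2 + 4)) dz + ∫(5*exp(3*z)/4) dz.
Step 6. Evaluate the standard form: now 5*log(z - 3) + 2*log(z - 2) + log(z + 3) + atan(z/2) + ∫(3*z**2*exp(3*z**3)) dz + ∫(5*exp(3*z)/4) dz.
Step 7. Substitute u = z**3, turning ∫(3*z**2*exp(3*z**3)) dz into ∫(exp(3*u)) du: now 5*log(z - 3) + 2*log(z - 2) + log(z + 3) + atan(z/2) + ∫(exp(3*u)) du + ∫(5*exp(3*z)/4) dz.
Step 8. Evaluate the standard form: now exp(3*u)/3 + 5*log(z - 3) + 2*log(z - 2) + log(z + 3) + atan(z/2) + ∫(5*exp(3*z)/4) dz.
Step 9. Substitute back u = z**3: now exp(3*z**3)/3 + 5*log(z - 3) + 2*log(z - 2) + log(z + 3) + atan(z/2) + ∫(5*exp(3*z)/4) dz.
Step 10. Evaluate the standard form: now 5*exp(3*z)/12 + exp(3*z**3)/3 + 5*log(z - 3) + 2*log(z - 2) + log(z + 3) + atan(z/2).
Answer: 5*exp(3*z)/12 + exp(3*z**3)/3 + 5*log(z - 3) + 2*log(z - 2) + log(z + 3) + atan(z/2).
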